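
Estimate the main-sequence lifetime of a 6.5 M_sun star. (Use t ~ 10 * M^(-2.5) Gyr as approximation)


t = 10 * M^(-2.5) = 10 * 6.5^(-2.5) = 0.0928

0.0928 Gyr


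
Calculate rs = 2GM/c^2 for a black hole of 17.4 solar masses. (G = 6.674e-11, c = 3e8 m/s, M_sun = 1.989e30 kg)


M = 17.4 * 1.989e30 kg = 3.46086e+31 kg. rs = 2GM/c^2 = 2 * 6.674e-11 * 3.46086e+31 / (3e8)^2 = 51328.3992

51328.3992 m


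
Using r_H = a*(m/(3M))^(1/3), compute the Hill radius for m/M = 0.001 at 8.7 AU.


r_H = a * (m/3M)^(1/3) = 8.7 * (0.001/3)^(1/3) = 0.6032

0.6032 AU


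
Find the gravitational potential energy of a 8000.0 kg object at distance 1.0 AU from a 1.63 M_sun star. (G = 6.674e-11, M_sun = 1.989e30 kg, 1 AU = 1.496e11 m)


M = 1.63 * 1.989e30 kg = 3.24207e+30 kg; r = 1.0 AU * 1.496e11 m/AU = 1.496e+11 m. U = -GM*m/r = -(6.674e-11 * 3.24207e+30 * 8000.0) / 1.496e+11 = -1.157e+13

-1.157e+13 J


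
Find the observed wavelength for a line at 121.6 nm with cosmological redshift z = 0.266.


lam_obs = lam_emit * (1 + z) = 121.6 * (1 + 0.266) = 153.9456

153.9456 nm


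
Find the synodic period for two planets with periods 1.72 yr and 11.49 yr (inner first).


1/P_syn = |1/P1 - 1/P2| = |1/1.72 - 1/11.49| => P_syn = 2.0228

2.0228 years


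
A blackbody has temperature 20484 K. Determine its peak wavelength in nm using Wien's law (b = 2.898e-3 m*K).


lam_max = b / T = 2.898e-3 / 20484 = 1.415e-07 m = 141.4763 nm

141.4763 nm


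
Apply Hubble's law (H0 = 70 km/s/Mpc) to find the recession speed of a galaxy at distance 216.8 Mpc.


v = H0 * d = 70 * 216.8 = 15176.0

15176.0 km/s


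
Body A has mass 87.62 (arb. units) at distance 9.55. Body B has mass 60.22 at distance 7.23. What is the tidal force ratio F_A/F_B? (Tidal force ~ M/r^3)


Ratio = (M1/r1^3) / (M2/r2^3) = (87.62/9.55^3) / (60.22/7.23^3) = 0.6313

0.6313


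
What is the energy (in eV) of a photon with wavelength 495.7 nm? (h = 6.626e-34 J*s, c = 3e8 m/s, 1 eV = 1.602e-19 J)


E = hc/lambda = 6.626e-34 * 3e8 / 4.957e-07 = 4.010e-19 J = 2.5032 eV

2.5032 eV


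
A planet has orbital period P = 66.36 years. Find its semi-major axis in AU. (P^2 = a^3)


a = P^(2/3) = 66.36^(2/3) = 16.391

16.391 AU


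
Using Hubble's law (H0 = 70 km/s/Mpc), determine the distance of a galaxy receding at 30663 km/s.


d = v / H0 = 30663 / 70 = 438.0429

438.0429 Mpc


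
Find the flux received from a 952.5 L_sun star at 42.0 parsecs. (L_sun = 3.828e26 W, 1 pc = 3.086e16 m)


F = L / (4*pi*d^2) = 3.646e+29 / (4*pi*(1.296e+18)^2) = 1.727e-08

1.727e-08 W/m^2


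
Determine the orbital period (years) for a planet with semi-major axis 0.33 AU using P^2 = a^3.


P = a^(3/2) = 0.33^1.5 = 0.1896

0.1896 years


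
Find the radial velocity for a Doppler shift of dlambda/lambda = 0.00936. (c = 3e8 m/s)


v = (dlambda/lambda) * c = 0.00936 * 3e8 = 2.808e+06

2.808e+06 m/s


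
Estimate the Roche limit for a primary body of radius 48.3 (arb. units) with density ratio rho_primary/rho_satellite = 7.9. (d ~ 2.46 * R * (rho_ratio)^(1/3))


d_Roche = 2.46 * 48.3 * 7.9^(1/3) = 236.6417

236.6417


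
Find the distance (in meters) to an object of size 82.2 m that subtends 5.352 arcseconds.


D = size / theta_rad, theta_rad = 5.352 * pi/(180*3600) = 2.595e-05, D = 3.168e+06

3.168e+06 m


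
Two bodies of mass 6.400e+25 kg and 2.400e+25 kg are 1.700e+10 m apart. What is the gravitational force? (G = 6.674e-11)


F = G*m1*m2/r^2 = 6.674e-11 * 6.400e+25 * 2.400e+25 / (1.700e+10)^2 = 6.674e-11 * 1.536e+51 / 2.890e+20 = 3.547e+20

3.547e+20 N


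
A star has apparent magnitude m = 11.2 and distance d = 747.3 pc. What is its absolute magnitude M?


M = m - 5*log10(d) + 5 = 11.2 - 5*log10(747.3) + 5 = 1.8325

1.8325


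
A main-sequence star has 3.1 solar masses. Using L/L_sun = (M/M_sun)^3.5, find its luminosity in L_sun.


L/L_sun = (M/M_sun)^3.5 = 3.1^3.5 = 52.4525

52.4525 L_sun


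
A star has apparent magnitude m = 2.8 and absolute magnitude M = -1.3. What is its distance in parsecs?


d = 10^((m - M + 5)/5) = 10^((2.8 - -1.3 + 5)/5) = 66.0693

66.0693 pc


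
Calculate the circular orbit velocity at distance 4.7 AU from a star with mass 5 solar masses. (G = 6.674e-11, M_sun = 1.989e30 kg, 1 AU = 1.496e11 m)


v = sqrt(GM/r) = sqrt(6.674e-11 * 9.945e+30 / 7.031e+11) = 30724.2131

30724.2131 m/s


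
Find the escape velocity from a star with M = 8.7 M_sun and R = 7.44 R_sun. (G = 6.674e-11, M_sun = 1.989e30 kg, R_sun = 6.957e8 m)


M = 8.7 * 1.989e30 kg = 1.73043e+31 kg; R = 7.44 * 6.957e8 m = 5.176008e+09 m. v_esc = sqrt(2GM/R) = sqrt(2 * 6.674e-11 * 1.73043e+31 / 5.176008e+09) = 668017.2041

668017.2041 m/s


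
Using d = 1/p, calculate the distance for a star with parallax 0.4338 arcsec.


d = 1/p = 1/0.4338 = 2.3052

2.3052 pc


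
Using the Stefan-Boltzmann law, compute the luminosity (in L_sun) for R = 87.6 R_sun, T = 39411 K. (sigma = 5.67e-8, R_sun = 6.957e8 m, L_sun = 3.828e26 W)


R = 87.6 * 6.957e8 m = 6.094332e+10 m. L = 4*pi*R^2*sigma*T^4 = 4*pi*(6.094332e+10)^2 * 5.67e-8 * 39411^4 = 6.384324609e+33 W. L/L_sun = 6.384324609e+33 / 3.828e26 = 1.668e+07

1.668e+07 L_sun


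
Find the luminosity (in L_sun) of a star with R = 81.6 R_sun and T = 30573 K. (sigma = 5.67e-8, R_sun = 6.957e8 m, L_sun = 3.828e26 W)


R = 81.6 * 6.957e8 m = 5.676912e+10 m. L = 4*pi*R^2*sigma*T^4 = 4*pi*(5.676912e+10)^2 * 5.67e-8 * 30573^4 = 2.006178041e+33 W. L/L_sun = 2.006178041e+33 / 3.828e26 = 5.241e+06

5.241e+06 L_sun


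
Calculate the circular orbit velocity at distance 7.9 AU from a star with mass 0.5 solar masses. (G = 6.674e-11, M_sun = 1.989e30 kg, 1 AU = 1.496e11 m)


v = sqrt(GM/r) = sqrt(6.674e-11 * 9.945e+29 / 1.182e+12) = 7494.0425

7494.0425 m/s


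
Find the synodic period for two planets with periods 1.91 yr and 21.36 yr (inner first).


1/P_syn = |1/P1 - 1/P2| = |1/1.91 - 1/21.36| => P_syn = 2.0976

2.0976 years


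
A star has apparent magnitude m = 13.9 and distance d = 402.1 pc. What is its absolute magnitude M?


M = m - 5*log10(d) + 5 = 13.9 - 5*log10(402.1) + 5 = 5.8783

5.8783


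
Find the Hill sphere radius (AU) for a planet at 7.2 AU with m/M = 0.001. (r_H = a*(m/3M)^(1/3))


r_H = a * (m/3M)^(1/3) = 7.2 * (0.001/3)^(1/3) = 0.4992

0.4992 AU


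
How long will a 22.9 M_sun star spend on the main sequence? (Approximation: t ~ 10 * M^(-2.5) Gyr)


t = 10 * M^(-2.5) = 10 * 22.9^(-2.5) = 0.004

0.004 Gyr


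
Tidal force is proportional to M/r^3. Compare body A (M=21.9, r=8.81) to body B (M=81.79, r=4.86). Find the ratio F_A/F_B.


Ratio = (M1/r1^3) / (M2/r2^3) = (21.9/8.81^3) / (81.79/4.86^3) = 0.0449

0.0449


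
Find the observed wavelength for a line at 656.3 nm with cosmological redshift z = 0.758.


lam_obs = lam_emit * (1 + z) = 656.3 * (1 + 0.758) = 1153.7754

1153.7754 nm


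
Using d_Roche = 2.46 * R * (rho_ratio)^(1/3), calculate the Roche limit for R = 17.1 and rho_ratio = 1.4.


d_Roche = 2.46 * 17.1 * 1.4^(1/3) = 47.0588

47.0588


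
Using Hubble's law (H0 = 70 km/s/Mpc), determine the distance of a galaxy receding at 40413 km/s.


d = v / H0 = 40413 / 70 = 577.3286

577.3286 Mpc


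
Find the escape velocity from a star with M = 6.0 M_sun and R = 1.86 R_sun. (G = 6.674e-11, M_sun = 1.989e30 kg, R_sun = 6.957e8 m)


M = 6.0 * 1.989e30 kg = 1.1934e+31 kg; R = 1.86 * 6.957e8 m = 1.294002e+09 m. v_esc = sqrt(2GM/R) = sqrt(2 * 6.674e-11 * 1.1934e+31 / 1.294002e+09) = 1.110e+06

1.110e+06 m/s


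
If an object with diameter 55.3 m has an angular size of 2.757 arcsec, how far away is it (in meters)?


D = size / theta_rad, theta_rad = 2.757 * pi/(180*3600) = 1.337e-05, D = 4.137e+06

4.137e+06 m


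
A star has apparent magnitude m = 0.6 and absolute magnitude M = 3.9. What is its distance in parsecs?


d = 10^((m - M + 5)/5) = 10^((0.6 - 3.9 + 5)/5) = 2.1878

2.1878 pc


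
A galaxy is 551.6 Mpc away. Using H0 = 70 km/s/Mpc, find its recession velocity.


v = H0 * d = 70 * 551.6 = 38612.0

38612.0 km/s


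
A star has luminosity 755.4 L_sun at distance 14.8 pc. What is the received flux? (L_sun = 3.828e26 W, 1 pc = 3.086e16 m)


F = L / (4*pi*d^2) = 2.892e+29 / (4*pi*(4.567e+17)^2) = 1.103e-07

1.103e-07 W/m^2


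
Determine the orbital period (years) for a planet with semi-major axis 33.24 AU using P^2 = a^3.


P = a^(3/2) = 33.24^1.5 = 191.6424

191.6424 years


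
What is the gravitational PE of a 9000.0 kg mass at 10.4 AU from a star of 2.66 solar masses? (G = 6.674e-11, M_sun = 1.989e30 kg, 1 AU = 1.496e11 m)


M = 2.66 * 1.989e30 kg = 5.29074e+30 kg; r = 10.4 AU * 1.496e11 m/AU = 1.55584e+12 m. U = -GM*m/r = -(6.674e-11 * 5.29074e+30 * 9000.0) / 1.55584e+12 = -2.043e+12

-2.043e+12 J


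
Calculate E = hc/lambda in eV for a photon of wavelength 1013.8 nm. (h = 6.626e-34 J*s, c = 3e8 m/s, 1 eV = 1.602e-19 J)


E = hc/lambda = 6.626e-34 * 3e8 / 1.014e-06 = 1.961e-19 J = 1.2239 eV

1.2239 eV


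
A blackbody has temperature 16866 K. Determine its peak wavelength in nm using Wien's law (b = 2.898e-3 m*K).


lam_max = b / T = 2.898e-3 / 16866 = 1.718e-07 m = 171.825 nm

171.825 nm


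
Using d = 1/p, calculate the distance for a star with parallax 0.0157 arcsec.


d = 1/p = 1/0.0157 = 63.6943

63.6943 pc


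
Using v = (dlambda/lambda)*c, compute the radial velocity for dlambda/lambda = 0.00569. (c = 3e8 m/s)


v = (dlambda/lambda) * c = 0.00569 * 3e8 = 1.707e+06

1.707e+06 m/s


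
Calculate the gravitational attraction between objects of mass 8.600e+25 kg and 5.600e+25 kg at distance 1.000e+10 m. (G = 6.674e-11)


F = G*m1*m2/r^2 = 6.674e-11 * 8.600e+25 * 5.600e+25 / (1.000e+10)^2 = 6.674e-11 * 4.816e+51 / 1.000e+20 = 3.214e+21

3.214e+21 N


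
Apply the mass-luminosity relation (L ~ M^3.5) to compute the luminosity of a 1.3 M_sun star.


L/L_sun = (M/M_sun)^3.5 = 1.3^3.5 = 2.505

2.505 L_sun


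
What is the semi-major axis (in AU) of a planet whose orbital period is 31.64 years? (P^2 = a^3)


a = P^(2/3) = 31.64^(2/3) = 10.0036

10.0036 AU


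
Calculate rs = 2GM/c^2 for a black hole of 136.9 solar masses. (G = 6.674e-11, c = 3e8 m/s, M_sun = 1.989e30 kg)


M = 136.9 * 1.989e30 kg = 2.722941e+32 kg. rs = 2GM/c^2 = 2 * 6.674e-11 * 2.722941e+32 / (3e8)^2 = 403842.4052

403842.4052 m


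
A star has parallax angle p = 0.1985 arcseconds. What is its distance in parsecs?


d = 1/p = 1/0.1985 = 5.0378

5.0378 pc


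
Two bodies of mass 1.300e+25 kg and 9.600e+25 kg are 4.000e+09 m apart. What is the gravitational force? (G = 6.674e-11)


F = G*m1*m2/r^2 = 6.674e-11 * 1.300e+25 * 9.600e+25 / (4.000e+09)^2 = 6.674e-11 * 1.248e+51 / 1.600e+19 = 5.206e+21

5.206e+21 N


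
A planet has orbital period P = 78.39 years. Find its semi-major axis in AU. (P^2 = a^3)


a = P^(2/3) = 78.39^(2/3) = 18.3164

18.3164 AU


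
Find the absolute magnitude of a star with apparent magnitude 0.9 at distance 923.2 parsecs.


M = m - 5*log10(d) + 5 = 0.9 - 5*log10(923.2) + 5 = -8.9265

-8.9265


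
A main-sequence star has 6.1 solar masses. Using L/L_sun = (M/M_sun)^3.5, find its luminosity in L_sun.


L/L_sun = (M/M_sun)^3.5 = 6.1^3.5 = 560.6017

560.6017 L_sun


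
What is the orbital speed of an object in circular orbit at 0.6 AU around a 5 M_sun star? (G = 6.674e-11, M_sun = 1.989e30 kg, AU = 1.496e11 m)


v = sqrt(GM/r) = sqrt(6.674e-11 * 9.945e+30 / 8.976e+10) = 85991.2126

85991.2126 m/s


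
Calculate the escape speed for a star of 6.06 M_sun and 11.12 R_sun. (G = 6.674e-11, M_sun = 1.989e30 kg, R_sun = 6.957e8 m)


M = 6.06 * 1.989e30 kg = 1.205334e+31 kg; R = 11.12 * 6.957e8 m = 7.736184e+09 m. v_esc = sqrt(2GM/R) = sqrt(2 * 6.674e-11 * 1.205334e+31 / 7.736184e+09) = 456035.2436

456035.2436 m/s


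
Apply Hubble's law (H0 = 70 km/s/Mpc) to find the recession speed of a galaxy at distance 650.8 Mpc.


v = H0 * d = 70 * 650.8 = 45556.0

45556.0 km/s


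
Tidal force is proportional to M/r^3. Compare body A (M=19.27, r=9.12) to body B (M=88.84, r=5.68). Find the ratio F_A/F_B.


Ratio = (M1/r1^3) / (M2/r2^3) = (19.27/9.12^3) / (88.84/5.68^3) = 0.0524

0.0524


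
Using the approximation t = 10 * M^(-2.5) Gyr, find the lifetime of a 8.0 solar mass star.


t = 10 * M^(-2.5) = 10 * 8.0^(-2.5) = 0.0552

0.0552 Gyr


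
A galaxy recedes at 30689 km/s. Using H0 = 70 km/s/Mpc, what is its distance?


d = v / H0 = 30689 / 70 = 438.4143

438.4143 Mpc


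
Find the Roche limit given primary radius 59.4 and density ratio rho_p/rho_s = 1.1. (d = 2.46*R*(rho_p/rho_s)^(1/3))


d_Roche = 2.46 * 59.4 * 1.1^(1/3) = 150.8409

150.8409


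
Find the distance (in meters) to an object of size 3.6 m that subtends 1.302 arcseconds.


D = size / theta_rad, theta_rad = 1.302 * pi/(180*3600) = 6.312e-06, D = 570317.4366

570317.4366 m


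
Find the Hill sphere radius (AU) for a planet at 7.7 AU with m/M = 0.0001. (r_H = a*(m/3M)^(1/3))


r_H = a * (m/3M)^(1/3) = 7.7 * (0.0001/3)^(1/3) = 0.2478

0.2478 AU


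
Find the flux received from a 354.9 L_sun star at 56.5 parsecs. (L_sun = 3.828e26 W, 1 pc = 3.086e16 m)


F = L / (4*pi*d^2) = 1.359e+29 / (4*pi*(1.744e+18)^2) = 3.556e-09

3.556e-09 W/m^2


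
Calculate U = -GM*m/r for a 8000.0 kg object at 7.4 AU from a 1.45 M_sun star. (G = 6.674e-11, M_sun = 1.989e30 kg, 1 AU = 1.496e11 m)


M = 1.45 * 1.989e30 kg = 2.88405e+30 kg; r = 7.4 AU * 1.496e11 m/AU = 1.10704e+12 m. U = -GM*m/r = -(6.674e-11 * 2.88405e+30 * 8000.0) / 1.10704e+12 = -1.391e+12

-1.391e+12 J


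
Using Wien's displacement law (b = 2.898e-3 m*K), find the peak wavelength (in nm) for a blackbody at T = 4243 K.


lam_max = b / T = 2.898e-3 / 4243 = 6.830e-07 m = 683.0073 nm

683.0073 nm


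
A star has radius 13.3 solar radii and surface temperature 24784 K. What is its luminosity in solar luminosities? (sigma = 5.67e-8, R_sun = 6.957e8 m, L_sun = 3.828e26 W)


R = 13.3 * 6.957e8 m = 9.25281e+09 m. L = 4*pi*R^2*sigma*T^4 = 4*pi*(9.25281e+09)^2 * 5.67e-8 * 24784^4 = 2.301578613e+31 W. L/L_sun = 2.301578613e+31 / 3.828e26 = 60124.8331

60124.8331 L_sun


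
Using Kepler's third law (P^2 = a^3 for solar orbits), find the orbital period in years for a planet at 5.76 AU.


P = a^(3/2) = 5.76^1.5 = 13.824

13.824 years


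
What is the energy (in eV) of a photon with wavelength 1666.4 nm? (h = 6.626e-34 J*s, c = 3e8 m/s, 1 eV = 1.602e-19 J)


E = hc/lambda = 6.626e-34 * 3e8 / 1.666e-06 = 1.193e-19 J = 0.7446 eV

0.7446 eV


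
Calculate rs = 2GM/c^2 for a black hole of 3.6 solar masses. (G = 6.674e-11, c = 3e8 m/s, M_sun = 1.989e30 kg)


M = 3.6 * 1.989e30 kg = 7.1604e+30 kg. rs = 2GM/c^2 = 2 * 6.674e-11 * 7.1604e+30 / (3e8)^2 = 10619.6688

10619.6688 m


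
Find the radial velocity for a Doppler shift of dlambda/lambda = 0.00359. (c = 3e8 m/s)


v = (dlambda/lambda) * c = 0.00359 * 3e8 = 1.077e+06

1.077e+06 m/s


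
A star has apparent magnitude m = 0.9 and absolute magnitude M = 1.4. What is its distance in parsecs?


d = 10^((m - M + 5)/5) = 10^((0.9 - 1.4 + 5)/5) = 7.9433

7.9433 pc


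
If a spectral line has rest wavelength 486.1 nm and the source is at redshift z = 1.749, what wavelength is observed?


lam_obs = lam_emit * (1 + z) = 486.1 * (1 + 1.749) = 1336.2889

1336.2889 nm


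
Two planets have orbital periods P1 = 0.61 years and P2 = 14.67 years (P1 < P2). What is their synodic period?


1/P_syn = |1/P1 - 1/P2| = |1/0.61 - 1/14.67| => P_syn = 0.6365

0.6365 years


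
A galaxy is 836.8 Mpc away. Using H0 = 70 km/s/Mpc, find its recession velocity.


v = H0 * d = 70 * 836.8 = 58576.0

58576.0 km/s


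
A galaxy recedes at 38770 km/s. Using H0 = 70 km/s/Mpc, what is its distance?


d = v / H0 = 38770 / 70 = 553.8571

553.8571 Mpc


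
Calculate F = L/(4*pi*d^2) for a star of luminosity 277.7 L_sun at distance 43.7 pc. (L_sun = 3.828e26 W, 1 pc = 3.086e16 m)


F = L / (4*pi*d^2) = 1.063e+29 / (4*pi*(1.349e+18)^2) = 4.651e-09

4.651e-09 W/m^2


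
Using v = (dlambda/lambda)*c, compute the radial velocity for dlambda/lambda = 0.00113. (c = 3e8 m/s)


v = (dlambda/lambda) * c = 0.00113 * 3e8 = 339000.0

339000.0 m/s


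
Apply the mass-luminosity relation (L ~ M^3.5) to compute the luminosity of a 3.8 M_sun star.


L/L_sun = (M/M_sun)^3.5 = 3.8^3.5 = 106.9652

106.9652 L_sun


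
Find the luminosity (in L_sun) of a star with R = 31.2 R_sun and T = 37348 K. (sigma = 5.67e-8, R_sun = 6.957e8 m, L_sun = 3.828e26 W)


R = 31.2 * 6.957e8 m = 2.170584e+10 m. L = 4*pi*R^2*sigma*T^4 = 4*pi*(2.170584e+10)^2 * 5.67e-8 * 37348^4 = 6.531538907e+32 W. L/L_sun = 6.531538907e+32 / 3.828e26 = 1.706e+06

1.706e+06 L_sun


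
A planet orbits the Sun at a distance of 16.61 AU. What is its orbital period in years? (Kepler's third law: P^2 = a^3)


P = a^(3/2) = 16.61^1.5 = 67.6947

67.6947 years


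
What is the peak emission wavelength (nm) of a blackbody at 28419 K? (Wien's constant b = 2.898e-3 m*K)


lam_max = b / T = 2.898e-3 / 28419 = 1.020e-07 m = 101.974 nm

101.974 nm


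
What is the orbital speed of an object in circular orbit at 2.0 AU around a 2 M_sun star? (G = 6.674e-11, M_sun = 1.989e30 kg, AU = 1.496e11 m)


v = sqrt(GM/r) = sqrt(6.674e-11 * 3.978e+30 / 2.992e+11) = 29788.2298

29788.2298 m/s


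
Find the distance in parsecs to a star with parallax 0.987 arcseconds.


d = 1/p = 1/0.987 = 1.0132

1.0132 pc


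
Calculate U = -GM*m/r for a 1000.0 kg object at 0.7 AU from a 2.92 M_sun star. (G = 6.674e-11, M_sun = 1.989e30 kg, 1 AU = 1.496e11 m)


M = 2.92 * 1.989e30 kg = 5.80788e+30 kg; r = 0.7 AU * 1.496e11 m/AU = 1.0472e+11 m. U = -GM*m/r = -(6.674e-11 * 5.80788e+30 * 1000.0) / 1.0472e+11 = -3.701e+12

-3.701e+12 J


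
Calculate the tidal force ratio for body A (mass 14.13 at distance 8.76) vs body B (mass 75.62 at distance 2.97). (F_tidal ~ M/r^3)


Ratio = (M1/r1^3) / (M2/r2^3) = (14.13/8.76^3) / (75.62/2.97^3) = 0.0073

0.0073


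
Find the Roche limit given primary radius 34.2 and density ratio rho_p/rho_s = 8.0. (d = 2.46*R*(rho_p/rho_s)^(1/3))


d_Roche = 2.46 * 34.2 * 8.0^(1/3) = 168.264

168.264


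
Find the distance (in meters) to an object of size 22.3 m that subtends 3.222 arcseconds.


D = size / theta_rad, theta_rad = 3.222 * pi/(180*3600) = 1.562e-05, D = 1.428e+06

1.428e+06 m


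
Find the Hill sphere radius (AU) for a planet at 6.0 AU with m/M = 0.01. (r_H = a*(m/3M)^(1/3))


r_H = a * (m/3M)^(1/3) = 6.0 * (0.01/3)^(1/3) = 0.8963

0.8963 AU


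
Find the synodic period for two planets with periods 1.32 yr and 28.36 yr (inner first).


1/P_syn = |1/P1 - 1/P2| = |1/1.32 - 1/28.36| => P_syn = 1.3844

1.3844 years


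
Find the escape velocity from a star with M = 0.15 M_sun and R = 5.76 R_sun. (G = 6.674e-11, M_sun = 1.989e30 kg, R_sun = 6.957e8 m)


M = 0.15 * 1.989e30 kg = 2.9835e+29 kg; R = 5.76 * 6.957e8 m = 4.007232e+09 m. v_esc = sqrt(2GM/R) = sqrt(2 * 6.674e-11 * 2.9835e+29 / 4.007232e+09) = 99689.3758

99689.3758 m/s


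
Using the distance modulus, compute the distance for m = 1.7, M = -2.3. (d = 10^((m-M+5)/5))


d = 10^((m - M + 5)/5) = 10^((1.7 - -2.3 + 5)/5) = 63.0957

63.0957 pc


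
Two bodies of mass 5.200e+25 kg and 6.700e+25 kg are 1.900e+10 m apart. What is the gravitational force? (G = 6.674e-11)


F = G*m1*m2/r^2 = 6.674e-11 * 5.200e+25 * 6.700e+25 / (1.900e+10)^2 = 6.674e-11 * 3.484e+51 / 3.610e+20 = 6.441e+20

6.441e+20 N


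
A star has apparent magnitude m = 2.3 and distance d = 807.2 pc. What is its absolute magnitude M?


M = m - 5*log10(d) + 5 = 2.3 - 5*log10(807.2) + 5 = -7.2349

-7.2349


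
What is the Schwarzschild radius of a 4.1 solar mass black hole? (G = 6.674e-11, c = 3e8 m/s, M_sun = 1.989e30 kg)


M = 4.1 * 1.989e30 kg = 8.1549e+30 kg. rs = 2GM/c^2 = 2 * 6.674e-11 * 8.1549e+30 / (3e8)^2 = 12094.6228

12094.6228 m


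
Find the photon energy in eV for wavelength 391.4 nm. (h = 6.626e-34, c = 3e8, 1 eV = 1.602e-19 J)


E = hc/lambda = 6.626e-34 * 3e8 / 3.914e-07 = 5.079e-19 J = 3.1702 eV

3.1702 eV


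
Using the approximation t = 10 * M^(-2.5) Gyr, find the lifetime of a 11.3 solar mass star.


t = 10 * M^(-2.5) = 10 * 11.3^(-2.5) = 0.0233

0.0233 Gyr


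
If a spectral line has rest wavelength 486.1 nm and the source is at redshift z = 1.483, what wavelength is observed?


lam_obs = lam_emit * (1 + z) = 486.1 * (1 + 1.483) = 1206.9863

1206.9863 nm


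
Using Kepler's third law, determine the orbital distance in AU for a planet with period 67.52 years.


a = P^(2/3) = 67.52^(2/3) = 16.5814

16.5814 AU


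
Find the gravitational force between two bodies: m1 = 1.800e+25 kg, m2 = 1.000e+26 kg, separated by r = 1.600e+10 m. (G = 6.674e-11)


F = G*m1*m2/r^2 = 6.674e-11 * 1.800e+25 * 1.000e+26 / (1.600e+10)^2 = 6.674e-11 * 1.800e+51 / 2.560e+20 = 4.693e+20

4.693e+20 N


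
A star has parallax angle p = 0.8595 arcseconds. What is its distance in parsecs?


d = 1/p = 1/0.8595 = 1.1635

1.1635 pc


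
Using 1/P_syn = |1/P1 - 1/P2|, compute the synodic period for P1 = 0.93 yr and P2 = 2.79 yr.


1/P_syn = |1/P1 - 1/P2| = |1/0.93 - 1/2.79| => P_syn = 1.395

1.395 years


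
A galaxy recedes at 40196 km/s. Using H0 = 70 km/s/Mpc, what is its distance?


d = v / H0 = 40196 / 70 = 574.2286

574.2286 Mpc


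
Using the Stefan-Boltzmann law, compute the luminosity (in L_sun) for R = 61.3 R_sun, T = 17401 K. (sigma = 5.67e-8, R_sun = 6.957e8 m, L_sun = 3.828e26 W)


R = 61.3 * 6.957e8 m = 4.264641e+10 m. L = 4*pi*R^2*sigma*T^4 = 4*pi*(4.264641e+10)^2 * 5.67e-8 * 17401^4 = 1.18810468e+32 W. L/L_sun = 1.18810468e+32 / 3.828e26 = 310372.1736

310372.1736 L_sun


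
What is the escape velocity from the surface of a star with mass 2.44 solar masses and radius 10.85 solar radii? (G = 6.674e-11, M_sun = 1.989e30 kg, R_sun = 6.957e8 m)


M = 2.44 * 1.989e30 kg = 4.85316e+30 kg; R = 10.85 * 6.957e8 m = 7.548345e+09 m. v_esc = sqrt(2GM/R) = sqrt(2 * 6.674e-11 * 4.85316e+30 / 7.548345e+09) = 292950.6952

292950.6952 m/s


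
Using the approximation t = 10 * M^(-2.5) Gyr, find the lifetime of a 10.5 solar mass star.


t = 10 * M^(-2.5) = 10 * 10.5^(-2.5) = 0.028

0.028 Gyr


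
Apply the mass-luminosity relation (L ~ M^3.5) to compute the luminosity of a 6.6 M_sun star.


L/L_sun = (M/M_sun)^3.5 = 6.6^3.5 = 738.5906

738.5906 L_sun


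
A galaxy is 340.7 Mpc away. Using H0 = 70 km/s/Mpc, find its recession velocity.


v = H0 * d = 70 * 340.7 = 23849.0

23849.0 km/s


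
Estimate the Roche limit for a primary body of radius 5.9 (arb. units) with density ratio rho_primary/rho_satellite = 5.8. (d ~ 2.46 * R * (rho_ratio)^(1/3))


d_Roche = 2.46 * 5.9 * 5.8^(1/3) = 26.0773

26.0773


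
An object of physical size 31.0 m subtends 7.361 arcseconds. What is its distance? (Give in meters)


D = size / theta_rad, theta_rad = 7.361 * pi/(180*3600) = 3.569e-05, D = 868660.3714

868660.3714 m


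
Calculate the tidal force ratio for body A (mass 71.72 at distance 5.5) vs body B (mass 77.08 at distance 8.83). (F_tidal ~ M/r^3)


Ratio = (M1/r1^3) / (M2/r2^3) = (71.72/5.5^3) / (77.08/8.83^3) = 3.8503

3.8503


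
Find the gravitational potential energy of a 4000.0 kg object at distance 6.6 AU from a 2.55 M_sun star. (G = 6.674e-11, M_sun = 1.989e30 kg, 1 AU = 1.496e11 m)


M = 2.55 * 1.989e30 kg = 5.07195e+30 kg; r = 6.6 AU * 1.496e11 m/AU = 9.8736e+11 m. U = -GM*m/r = -(6.674e-11 * 5.07195e+30 * 4000.0) / 9.8736e+11 = -1.371e+12

-1.371e+12 J


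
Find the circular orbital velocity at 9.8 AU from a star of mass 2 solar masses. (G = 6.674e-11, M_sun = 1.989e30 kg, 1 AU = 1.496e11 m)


v = sqrt(GM/r) = sqrt(6.674e-11 * 3.978e+30 / 1.466e+12) = 13456.9505

13456.9505 m/s


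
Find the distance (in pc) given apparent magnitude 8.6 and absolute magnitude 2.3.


d = 10^((m - M + 5)/5) = 10^((8.6 - 2.3 + 5)/5) = 181.9701

181.9701 pc


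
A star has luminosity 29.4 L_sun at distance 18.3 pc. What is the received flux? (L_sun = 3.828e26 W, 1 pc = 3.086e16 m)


F = L / (4*pi*d^2) = 1.125e+28 / (4*pi*(5.647e+17)^2) = 2.808e-09

2.808e-09 W/m^2


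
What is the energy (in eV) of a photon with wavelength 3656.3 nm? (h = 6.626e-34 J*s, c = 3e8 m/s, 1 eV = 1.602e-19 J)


E = hc/lambda = 6.626e-34 * 3e8 / 3.656e-06 = 5.437e-20 J = 0.3394 eV

0.3394 eV


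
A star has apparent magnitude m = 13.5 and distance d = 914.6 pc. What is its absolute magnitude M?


M = m - 5*log10(d) + 5 = 13.5 - 5*log10(914.6) + 5 = 3.6938

3.6938


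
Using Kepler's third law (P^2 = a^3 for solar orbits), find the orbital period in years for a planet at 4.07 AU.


P = a^(3/2) = 4.07^1.5 = 8.2109

8.2109 years


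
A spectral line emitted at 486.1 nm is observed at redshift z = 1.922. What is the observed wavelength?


lam_obs = lam_emit * (1 + z) = 486.1 * (1 + 1.922) = 1420.3842

1420.3842 nm


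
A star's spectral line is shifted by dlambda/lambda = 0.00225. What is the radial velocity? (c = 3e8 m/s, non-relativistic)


v = (dlambda/lambda) * c = 0.00225 * 3e8 = 675000.0

675000.0 m/s


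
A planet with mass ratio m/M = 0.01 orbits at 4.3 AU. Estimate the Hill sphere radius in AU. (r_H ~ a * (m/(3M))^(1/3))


r_H = a * (m/3M)^(1/3) = 4.3 * (0.01/3)^(1/3) = 0.6423

0.6423 AU


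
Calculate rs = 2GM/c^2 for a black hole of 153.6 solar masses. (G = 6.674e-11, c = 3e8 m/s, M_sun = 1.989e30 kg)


M = 153.6 * 1.989e30 kg = 3.055104e+32 kg. rs = 2GM/c^2 = 2 * 6.674e-11 * 3.055104e+32 / (3e8)^2 = 453105.8688

453105.8688 m


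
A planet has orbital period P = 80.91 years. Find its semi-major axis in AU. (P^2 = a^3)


a = P^(2/3) = 80.91^(2/3) = 18.7069

18.7069 AU


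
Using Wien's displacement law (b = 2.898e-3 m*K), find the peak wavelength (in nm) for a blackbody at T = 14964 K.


lam_max = b / T = 2.898e-3 / 14964 = 1.937e-07 m = 193.6648 nm

193.6648 nm


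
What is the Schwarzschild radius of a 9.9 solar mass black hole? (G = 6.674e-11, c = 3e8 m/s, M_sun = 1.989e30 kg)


M = 9.9 * 1.989e30 kg = 1.96911e+31 kg. rs = 2GM/c^2 = 2 * 6.674e-11 * 1.96911e+31 / (3e8)^2 = 29204.0892

29204.0892 m


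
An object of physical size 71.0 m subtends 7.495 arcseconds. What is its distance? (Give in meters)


D = size / theta_rad, theta_rad = 7.495 * pi/(180*3600) = 3.634e-05, D = 1.954e+06

1.954e+06 m


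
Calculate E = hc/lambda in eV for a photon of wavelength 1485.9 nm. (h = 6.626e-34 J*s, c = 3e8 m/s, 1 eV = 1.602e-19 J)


E = hc/lambda = 6.626e-34 * 3e8 / 1.486e-06 = 1.338e-19 J = 0.8351 eV

0.8351 eV


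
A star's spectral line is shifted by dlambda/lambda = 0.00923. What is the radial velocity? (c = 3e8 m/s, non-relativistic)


v = (dlambda/lambda) * c = 0.00923 * 3e8 = 2.769e+06

2.769e+06 m/s


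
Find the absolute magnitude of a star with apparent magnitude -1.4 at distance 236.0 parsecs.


M = m - 5*log10(d) + 5 = -1.4 - 5*log10(236.0) + 5 = -8.2646

-8.2646


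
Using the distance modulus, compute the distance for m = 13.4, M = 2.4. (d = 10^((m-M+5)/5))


d = 10^((m - M + 5)/5) = 10^((13.4 - 2.4 + 5)/5) = 1584.8932

1584.8932 pc


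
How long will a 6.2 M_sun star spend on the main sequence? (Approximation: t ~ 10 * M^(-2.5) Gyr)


t = 10 * M^(-2.5) = 10 * 6.2^(-2.5) = 0.1045

0.1045 Gyr


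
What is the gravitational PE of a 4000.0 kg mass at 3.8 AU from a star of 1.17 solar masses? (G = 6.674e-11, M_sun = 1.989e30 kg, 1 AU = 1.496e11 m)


M = 1.17 * 1.989e30 kg = 2.32713e+30 kg; r = 3.8 AU * 1.496e11 m/AU = 5.6848e+11 m. U = -GM*m/r = -(6.674e-11 * 2.32713e+30 * 4000.0) / 5.6848e+11 = -1.093e+12

-1.093e+12 J


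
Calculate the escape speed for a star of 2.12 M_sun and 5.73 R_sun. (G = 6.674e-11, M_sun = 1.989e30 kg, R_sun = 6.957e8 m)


M = 2.12 * 1.989e30 kg = 4.21668e+30 kg; R = 5.73 * 6.957e8 m = 3.986361e+09 m. v_esc = sqrt(2GM/R) = sqrt(2 * 6.674e-11 * 4.21668e+30 / 3.986361e+09) = 375755.2943

375755.2943 m/s


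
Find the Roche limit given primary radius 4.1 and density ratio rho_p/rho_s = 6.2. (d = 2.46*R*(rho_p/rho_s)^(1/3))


d_Roche = 2.46 * 4.1 * 6.2^(1/3) = 18.5289

18.5289


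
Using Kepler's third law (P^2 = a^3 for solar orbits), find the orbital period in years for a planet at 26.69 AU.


P = a^(3/2) = 26.69^1.5 = 137.8869

137.8869 years


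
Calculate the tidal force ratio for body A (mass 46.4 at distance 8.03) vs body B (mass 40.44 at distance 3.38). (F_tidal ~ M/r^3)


Ratio = (M1/r1^3) / (M2/r2^3) = (46.4/8.03^3) / (40.44/3.38^3) = 0.0856

0.0856


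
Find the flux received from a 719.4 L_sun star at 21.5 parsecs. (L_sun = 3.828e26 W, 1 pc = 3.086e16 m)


F = L / (4*pi*d^2) = 2.754e+29 / (4*pi*(6.635e+17)^2) = 4.978e-08

4.978e-08 W/m^2


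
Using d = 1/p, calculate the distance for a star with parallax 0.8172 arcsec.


d = 1/p = 1/0.8172 = 1.2237

1.2237 pc


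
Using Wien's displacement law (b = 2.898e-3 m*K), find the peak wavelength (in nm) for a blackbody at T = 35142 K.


lam_max = b / T = 2.898e-3 / 35142 = 8.247e-08 m = 82.4654 nm

82.4654 nm


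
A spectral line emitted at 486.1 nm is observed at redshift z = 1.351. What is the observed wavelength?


lam_obs = lam_emit * (1 + z) = 486.1 * (1 + 1.351) = 1142.8211

1142.8211 nm


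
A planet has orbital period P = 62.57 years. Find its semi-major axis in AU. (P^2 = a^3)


a = P^(2/3) = 62.57^(2/3) = 15.7608

15.7608 AU


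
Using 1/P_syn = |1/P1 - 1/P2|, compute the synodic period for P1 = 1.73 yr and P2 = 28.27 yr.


1/P_syn = |1/P1 - 1/P2| = |1/1.73 - 1/28.27| => P_syn = 1.8428

1.8428 years


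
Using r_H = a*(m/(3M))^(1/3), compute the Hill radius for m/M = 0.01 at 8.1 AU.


r_H = a * (m/3M)^(1/3) = 8.1 * (0.01/3)^(1/3) = 1.21

1.21 AU


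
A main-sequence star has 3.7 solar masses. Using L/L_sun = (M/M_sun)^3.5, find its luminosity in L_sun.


L/L_sun = (M/M_sun)^3.5 = 3.7^3.5 = 97.433

97.433 L_sun


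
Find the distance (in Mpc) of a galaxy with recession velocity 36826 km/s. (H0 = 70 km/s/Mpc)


d = v / H0 = 36826 / 70 = 526.0857

526.0857 Mpc


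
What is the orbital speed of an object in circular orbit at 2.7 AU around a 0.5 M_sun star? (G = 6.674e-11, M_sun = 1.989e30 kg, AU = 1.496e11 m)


v = sqrt(GM/r) = sqrt(6.674e-11 * 9.945e+29 / 4.039e+11) = 12818.8131

12818.8131 m/s


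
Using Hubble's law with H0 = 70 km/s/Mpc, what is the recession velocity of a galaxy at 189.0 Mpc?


v = H0 * d = 70 * 189.0 = 13230.0

13230.0 km/s


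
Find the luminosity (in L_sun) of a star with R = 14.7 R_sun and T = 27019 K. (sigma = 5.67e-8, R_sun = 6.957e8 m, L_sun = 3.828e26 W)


R = 14.7 * 6.957e8 m = 1.022679e+10 m. L = 4*pi*R^2*sigma*T^4 = 4*pi*(1.022679e+10)^2 * 5.67e-8 * 27019^4 = 3.971446207e+31 W. L/L_sun = 3.971446207e+31 / 3.828e26 = 103747.2886

103747.2886 L_sun


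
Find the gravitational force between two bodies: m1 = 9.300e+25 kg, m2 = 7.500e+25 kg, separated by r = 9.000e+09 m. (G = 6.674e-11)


F = G*m1*m2/r^2 = 6.674e-11 * 9.300e+25 * 7.500e+25 / (9.000e+09)^2 = 6.674e-11 * 6.975e+51 / 8.100e+19 = 5.747e+21

5.747e+21 N


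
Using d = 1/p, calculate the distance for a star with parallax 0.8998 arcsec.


d = 1/p = 1/0.8998 = 1.1114

1.1114 pc


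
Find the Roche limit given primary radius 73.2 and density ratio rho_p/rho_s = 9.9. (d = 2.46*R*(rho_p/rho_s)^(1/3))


d_Roche = 2.46 * 73.2 * 9.9^(1/3) = 386.6559

386.6559


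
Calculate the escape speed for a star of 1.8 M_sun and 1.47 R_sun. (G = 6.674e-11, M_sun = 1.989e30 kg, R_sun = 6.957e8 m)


M = 1.8 * 1.989e30 kg = 3.5802e+30 kg; R = 1.47 * 6.957e8 m = 1.022679e+09 m. v_esc = sqrt(2GM/R) = sqrt(2 * 6.674e-11 * 3.5802e+30 / 1.022679e+09) = 683584.2912

683584.2912 m/s


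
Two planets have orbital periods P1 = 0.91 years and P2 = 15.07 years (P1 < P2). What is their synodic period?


1/P_syn = |1/P1 - 1/P2| = |1/0.91 - 1/15.07| => P_syn = 0.9685

0.9685 years


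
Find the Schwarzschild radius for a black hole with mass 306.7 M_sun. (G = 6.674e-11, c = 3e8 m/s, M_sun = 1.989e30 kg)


M = 306.7 * 1.989e30 kg = 6.100263e+32 kg. rs = 2GM/c^2 = 2 * 6.674e-11 * 6.100263e+32 / (3e8)^2 = 904736.7836

904736.7836 m


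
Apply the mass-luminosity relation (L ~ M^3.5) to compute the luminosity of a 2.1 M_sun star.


L/L_sun = (M/M_sun)^3.5 = 2.1^3.5 = 13.4205

13.4205 L_sun


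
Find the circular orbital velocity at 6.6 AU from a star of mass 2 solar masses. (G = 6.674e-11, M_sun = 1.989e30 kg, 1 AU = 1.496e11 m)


v = sqrt(GM/r) = sqrt(6.674e-11 * 3.978e+30 / 9.874e+11) = 16397.8808

16397.8808 m/s


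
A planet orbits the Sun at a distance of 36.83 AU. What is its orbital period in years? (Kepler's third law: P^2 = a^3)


P = a^(3/2) = 36.83^1.5 = 223.5129

223.5129 years


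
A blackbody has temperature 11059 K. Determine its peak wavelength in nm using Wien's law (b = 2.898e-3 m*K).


lam_max = b / T = 2.898e-3 / 11059 = 2.620e-07 m = 262.049 nm

262.049 nm


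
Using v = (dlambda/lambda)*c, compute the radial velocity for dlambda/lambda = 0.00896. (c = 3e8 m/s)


v = (dlambda/lambda) * c = 0.00896 * 3e8 = 2.688e+06

2.688e+06 m/s


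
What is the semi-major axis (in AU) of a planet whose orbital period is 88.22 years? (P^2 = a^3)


a = P^(2/3) = 88.22^(2/3) = 19.8173

19.8173 AU


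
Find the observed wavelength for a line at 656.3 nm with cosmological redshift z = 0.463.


lam_obs = lam_emit * (1 + z) = 656.3 * (1 + 0.463) = 960.1669

960.1669 nm


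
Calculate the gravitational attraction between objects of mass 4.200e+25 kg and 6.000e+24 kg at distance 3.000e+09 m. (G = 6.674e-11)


F = G*m1*m2/r^2 = 6.674e-11 * 4.200e+25 * 6.000e+24 / (3.000e+09)^2 = 6.674e-11 * 2.520e+50 / 9.000e+18 = 1.869e+21

1.869e+21 N


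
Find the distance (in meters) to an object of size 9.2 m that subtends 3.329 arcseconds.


D = size / theta_rad, theta_rad = 3.329 * pi/(180*3600) = 1.614e-05, D = 570031.9067

570031.9067 m


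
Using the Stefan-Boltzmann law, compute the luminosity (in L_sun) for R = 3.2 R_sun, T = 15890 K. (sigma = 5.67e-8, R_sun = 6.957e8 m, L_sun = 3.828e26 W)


R = 3.2 * 6.957e8 m = 2.22624e+09 m. L = 4*pi*R^2*sigma*T^4 = 4*pi*(2.22624e+09)^2 * 5.67e-8 * 15890^4 = 2.251295354e+29 W. L/L_sun = 2.251295354e+29 / 3.828e26 = 588.1127

588.1127 L_sun


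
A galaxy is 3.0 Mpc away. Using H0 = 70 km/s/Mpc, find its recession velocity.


v = H0 * d = 70 * 3.0 = 210.0

210.0 km/s


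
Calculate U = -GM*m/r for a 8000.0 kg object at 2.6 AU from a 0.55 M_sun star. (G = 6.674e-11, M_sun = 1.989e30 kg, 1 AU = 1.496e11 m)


M = 0.55 * 1.989e30 kg = 1.09395e+30 kg; r = 2.6 AU * 1.496e11 m/AU = 3.8896e+11 m. U = -GM*m/r = -(6.674e-11 * 1.09395e+30 * 8000.0) / 3.8896e+11 = -1.502e+12

-1.502e+12 J


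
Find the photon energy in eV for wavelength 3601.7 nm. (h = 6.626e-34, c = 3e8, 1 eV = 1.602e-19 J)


E = hc/lambda = 6.626e-34 * 3e8 / 3.602e-06 = 5.519e-20 J = 0.3445 eV

0.3445 eV


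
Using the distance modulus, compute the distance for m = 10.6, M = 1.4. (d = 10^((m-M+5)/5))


d = 10^((m - M + 5)/5) = 10^((10.6 - 1.4 + 5)/5) = 691.831

691.831 pc


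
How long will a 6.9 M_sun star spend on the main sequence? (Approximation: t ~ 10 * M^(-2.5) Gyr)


t = 10 * M^(-2.5) = 10 * 6.9^(-2.5) = 0.08

0.08 Gyr


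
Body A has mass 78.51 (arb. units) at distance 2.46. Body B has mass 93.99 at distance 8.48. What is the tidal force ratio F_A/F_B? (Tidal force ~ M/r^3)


Ratio = (M1/r1^3) / (M2/r2^3) = (78.51/2.46^3) / (93.99/8.48^3) = 34.2157

34.2157


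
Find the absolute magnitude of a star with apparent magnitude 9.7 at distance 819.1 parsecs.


M = m - 5*log10(d) + 5 = 9.7 - 5*log10(819.1) + 5 = 0.1333

0.1333


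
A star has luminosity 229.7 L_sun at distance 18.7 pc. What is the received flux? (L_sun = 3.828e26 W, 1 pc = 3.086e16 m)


F = L / (4*pi*d^2) = 8.793e+28 / (4*pi*(5.771e+17)^2) = 2.101e-08

2.101e-08 W/m^2


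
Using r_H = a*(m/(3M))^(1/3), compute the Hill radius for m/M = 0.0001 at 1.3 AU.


r_H = a * (m/3M)^(1/3) = 1.3 * (0.0001/3)^(1/3) = 0.0418

0.0418 AU


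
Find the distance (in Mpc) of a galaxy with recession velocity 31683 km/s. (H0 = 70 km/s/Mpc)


d = v / H0 = 31683 / 70 = 452.6143

452.6143 Mpc


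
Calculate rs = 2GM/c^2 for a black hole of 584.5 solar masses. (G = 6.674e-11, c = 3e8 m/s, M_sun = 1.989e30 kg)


M = 584.5 * 1.989e30 kg = 1.1625705e+33 kg. rs = 2GM/c^2 = 2 * 6.674e-11 * 1.1625705e+33 / (3e8)^2 = 1.724e+06

1.724e+06 m


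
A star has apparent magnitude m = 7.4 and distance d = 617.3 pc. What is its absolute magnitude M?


M = m - 5*log10(d) + 5 = 7.4 - 5*log10(617.3) + 5 = -1.5525

-1.5525


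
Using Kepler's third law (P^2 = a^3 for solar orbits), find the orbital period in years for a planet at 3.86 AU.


P = a^(3/2) = 3.86^1.5 = 7.5837

7.5837 years


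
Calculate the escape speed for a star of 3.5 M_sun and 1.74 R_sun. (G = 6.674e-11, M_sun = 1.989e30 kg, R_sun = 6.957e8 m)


M = 3.5 * 1.989e30 kg = 6.9615e+30 kg; R = 1.74 * 6.957e8 m = 1.210518e+09 m. v_esc = sqrt(2GM/R) = sqrt(2 * 6.674e-11 * 6.9615e+30 / 1.210518e+09) = 876140.7636

876140.7636 m/s


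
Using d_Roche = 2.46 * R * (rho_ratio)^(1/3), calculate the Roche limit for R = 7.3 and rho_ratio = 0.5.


d_Roche = 2.46 * 7.3 * 0.5^(1/3) = 14.2533

14.2533


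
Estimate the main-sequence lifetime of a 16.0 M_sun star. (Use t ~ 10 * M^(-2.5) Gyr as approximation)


t = 10 * M^(-2.5) = 10 * 16.0^(-2.5) = 0.0098

0.0098 Gyr


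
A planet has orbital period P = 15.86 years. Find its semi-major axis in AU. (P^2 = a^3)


a = P^(2/3) = 15.86^(2/3) = 6.3125

6.3125 AU


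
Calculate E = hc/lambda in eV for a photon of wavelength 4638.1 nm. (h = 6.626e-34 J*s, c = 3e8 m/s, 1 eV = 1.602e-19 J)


E = hc/lambda = 6.626e-34 * 3e8 / 4.638e-06 = 4.286e-20 J = 0.2675 eV

0.2675 eV


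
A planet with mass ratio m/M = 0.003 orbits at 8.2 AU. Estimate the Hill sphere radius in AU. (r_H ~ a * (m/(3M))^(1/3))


r_H = a * (m/3M)^(1/3) = 8.2 * (0.003/3)^(1/3) = 0.82

0.82 AU


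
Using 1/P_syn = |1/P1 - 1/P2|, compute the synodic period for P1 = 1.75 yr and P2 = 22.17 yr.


1/P_syn = |1/P1 - 1/P2| = |1/1.75 - 1/22.17| => P_syn = 1.9

1.9 years


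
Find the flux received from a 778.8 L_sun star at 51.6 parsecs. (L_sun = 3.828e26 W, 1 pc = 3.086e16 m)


F = L / (4*pi*d^2) = 2.981e+29 / (4*pi*(1.592e+18)^2) = 9.356e-09

9.356e-09 W/m^2


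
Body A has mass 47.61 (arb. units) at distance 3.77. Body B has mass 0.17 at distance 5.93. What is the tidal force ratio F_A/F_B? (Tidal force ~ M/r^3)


Ratio = (M1/r1^3) / (M2/r2^3) = (47.61/3.77^3) / (0.17/5.93^3) = 1089.9066

1089.9066


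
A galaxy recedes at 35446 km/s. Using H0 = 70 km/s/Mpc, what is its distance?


d = v / H0 = 35446 / 70 = 506.3714

506.3714 Mpc


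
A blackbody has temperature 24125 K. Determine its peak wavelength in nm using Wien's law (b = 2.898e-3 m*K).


lam_max = b / T = 2.898e-3 / 24125 = 1.201e-07 m = 120.1244 nm

120.1244 nm


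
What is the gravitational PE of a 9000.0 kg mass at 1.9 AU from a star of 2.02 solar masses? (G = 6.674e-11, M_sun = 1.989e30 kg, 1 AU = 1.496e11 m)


M = 2.02 * 1.989e30 kg = 4.01778e+30 kg; r = 1.9 AU * 1.496e11 m/AU = 2.8424e+11 m. U = -GM*m/r = -(6.674e-11 * 4.01778e+30 * 9000.0) / 2.8424e+11 = -8.490e+12

-8.490e+12 J


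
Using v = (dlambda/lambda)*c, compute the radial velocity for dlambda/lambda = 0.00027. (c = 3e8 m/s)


v = (dlambda/lambda) * c = 0.00027 * 3e8 = 81000.0

81000.0 m/s
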